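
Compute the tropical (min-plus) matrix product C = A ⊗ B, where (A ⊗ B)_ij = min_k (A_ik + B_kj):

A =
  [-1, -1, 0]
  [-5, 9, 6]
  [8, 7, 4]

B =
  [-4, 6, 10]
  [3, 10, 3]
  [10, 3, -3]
A ⊗ B =
  [-5, 3, -3]
  [-9, 1, 3]
  [4, 7, 1]

Apply the min-plus product entry-by-entry:
  C[0][0] = min over k of (A[0][0] + B[0][0] = -1 + -4 = -5, A[0][1] + B[1][0] = -1 + 3 = 2, A[0][2] + B[2][0] = 0 + 10 = 10) = -5 (attained at k = 0)
  C[0][1] = min over k of (A[0][0] + B[0][1] = -1 + 6 = 5, A[0][1] + B[1][1] = -1 + 10 = 9, A[0][2] + B[2][1] = 0 + 3 = 3) = 3 (attained at k = 2)
  C[0][2] = min over k of (A[0][0] + B[0][2] = -1 + 10 = 9, A[0][1] + B[1][2] = -1 + 3 = 2, A[0][2] + B[2][2] = 0 + -3 = -3) = -3 (attained at k = 2)
  C[1][0] = min over k of (A[1][0] + B[0][0] = -5 + -4 = -9, A[1][1] + B[1][0] = 9 + 3 = 12, A[1][2] + B[2][0] = 6 + 10 = 16) = -9 (attained at k = 0)
  C[1][1] = min over k of (A[1][0] + B[0][1] = -5 + 6 = 1, A[1][1] + B[1][1] = 9 + 10 = 19, A[1][2] + B[2][1] = 6 + 3 = 9) = 1 (attained at k = 0)
  C[1][2] = min over k of (A[1][0] + B[0][2] = -5 + 10 = 5, A[1][1] + B[1][2] = 9 + 3 = 12, A[1][2] + B[2][2] = 6 + -3 = 3) = 3 (attained at k = 2)
  C[2][0] = min over k of (A[2][0] + B[0][0] = 8 + -4 = 4, A[2][1] + B[1][0] = 7 + 3 = 10, A[2][2] + B[2][0] = 4 + 10 = 14) = 4 (attained at k = 0)
  C[2][1] = min over k of (A[2][0] + B[0][1] = 8 + 6 = 14, A[2][1] + B[1][1] = 7 + 10 = 17, A[2][2] + B[2][1] = 4 + 3 = 7) = 7 (attained at k = 2)
  C[2][2] = min over k of (A[2][0] + B[0][2] = 8 + 10 = 18, A[2][1] + B[1][2] = 7 + 3 = 10, A[2][2] + B[2][2] = 4 + -3 = 1) = 1 (attained at k = 2)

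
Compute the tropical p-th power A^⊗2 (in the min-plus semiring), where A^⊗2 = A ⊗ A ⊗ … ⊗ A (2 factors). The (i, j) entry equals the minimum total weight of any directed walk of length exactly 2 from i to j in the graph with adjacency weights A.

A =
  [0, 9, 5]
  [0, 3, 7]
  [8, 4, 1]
A^⊗2 =
  [0, 9, 5]
  [0, 6, 5]
  [4, 5, 2]

Each entry (A^⊗2)_ij equals the minimum over all length-2 walks i = v_0 → v_1 → … → v_2 = j of Σ_t A[v_t][v_{t+1}]. For example, for (i, j) = (0, 2) we minimise over 3 possible intermediate vertex sequences; the minimum is 5, attained along the walk 0 → 0 → 2.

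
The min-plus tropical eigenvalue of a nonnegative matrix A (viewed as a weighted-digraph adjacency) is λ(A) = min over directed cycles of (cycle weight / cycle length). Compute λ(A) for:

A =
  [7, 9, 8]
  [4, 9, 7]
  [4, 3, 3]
λ(A) = 3

Enumerate directed cycles and compute their means (weight / length). Sample:
  cycle 0 → 0: weight = 7, length = 1, mean = 7/1 ≈ 7.000
  cycle 1 → 1: weight = 9, length = 1, mean = 9/1 ≈ 9.000
  cycle 2 → 2: weight = 3, length = 1, mean = 3/1 ≈ 3.000
  cycle 0 → 1 → 0: weight = 13, length = 2, mean = 13/2 ≈ 6.500
  cycle 0 → 2 → 0: weight = 12, length = 2, mean = 12/2 ≈ 6.000
  cycle 1 → 0 → 1: weight = 13, length = 2, mean = 13/2 ≈ 6.500
Minimum mean = 3.000, attained e.g. along the cycle 2 → 2 with weight 3 and length 1. So λ(A) = 3/1 = 3.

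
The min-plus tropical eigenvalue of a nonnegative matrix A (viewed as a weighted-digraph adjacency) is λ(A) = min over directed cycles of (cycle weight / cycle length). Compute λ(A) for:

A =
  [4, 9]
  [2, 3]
λ(A) = 3

Enumerate directed cycles and compute their means (weight / length). Sample:
  cycle 0 → 0: weight = 4, length = 1, mean = 4/1 ≈ 4.000
  cycle 1 → 1: weight = 3, length = 1, mean = 3/1 ≈ 3.000
  cycle 0 → 1 → 0: weight = 11, length = 2, mean = 11/2 ≈ 5.500
  cycle 1 → 0 → 1: weight = 11, length = 2, mean = 11/2 ≈ 5.500
Minimum mean = 3.000, attained e.g. along the cycle 1 → 1 with weight 3 and length 1. So λ(A) = 3/1 = 3.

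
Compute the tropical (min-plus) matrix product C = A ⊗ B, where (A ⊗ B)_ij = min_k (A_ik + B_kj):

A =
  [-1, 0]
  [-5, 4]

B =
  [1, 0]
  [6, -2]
A ⊗ B =
  [0, -2]
  [-4, -5]

Apply the min-plus product entry-by-entry:
  C[0][0] = min over k of (A[0][0] + B[0][0] = -1 + 1 = 0, A[0][1] + B[1][0] = 0 + 6 = 6) = 0 (attained at k = 0)
  C[0][1] = min over k of (A[0][0] + B[0][1] = -1 + 0 = -1, A[0][1] + B[1][1] = 0 + -2 = -2) = -2 (attained at k = 1)
  C[1][0] = min over k of (A[1][0] + B[0][0] = -5 + 1 = -4, A[1][1] + B[1][0] = 4 + 6 = 10) = -4 (attained at k = 0)
  C[1][1] = min over k of (A[1][0] + B[0][1] = -5 + 0 = -5, A[1][1] + B[1][1] = 4 + -2 = 2) = -5 (attained at k = 0)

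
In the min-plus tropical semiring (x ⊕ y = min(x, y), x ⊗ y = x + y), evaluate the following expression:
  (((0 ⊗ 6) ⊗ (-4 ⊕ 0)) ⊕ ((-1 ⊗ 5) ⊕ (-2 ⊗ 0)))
(((0 ⊗ 6) ⊗ (-4 ⊕ 0)) ⊕ ((-1 ⊗ 5) ⊕ (-2 ⊗ 0))) = -2

Expand innermost to outermost. Recall ⊕ takes the minimum of its arguments and ⊗ takes their sum. Working out the expression (((0 ⊗ 6) ⊗ (-4 ⊕ 0)) ⊕ ((-1 ⊗ 5) ⊕ (-2 ⊗ 0))) gives -2.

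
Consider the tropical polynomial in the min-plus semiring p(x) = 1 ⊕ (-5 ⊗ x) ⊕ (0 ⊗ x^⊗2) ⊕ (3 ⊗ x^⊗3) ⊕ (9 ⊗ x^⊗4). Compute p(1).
p(1) = -4

A tropical monomial a ⊗ x^⊗i evaluates to a + i · x. Evaluating each term at x = 1:
  Term 0 contributes 1 + 0 · 1 = 1
  Term 1 contributes -5 + 1 · 1 = -4
  Term 2 contributes 0 + 2 · 1 = 2
  Term 3 contributes 3 + 3 · 1 = 6
  Term 4 contributes 9 + 4 · 1 = 13
p(1) = ⊕ of these = min[1, -4, 2, 6, 13] = -4.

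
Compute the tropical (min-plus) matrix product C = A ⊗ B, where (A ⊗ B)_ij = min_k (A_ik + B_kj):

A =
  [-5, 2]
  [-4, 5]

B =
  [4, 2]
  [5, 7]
A ⊗ B =
  [-1, -3]
  [0, -2]

Apply the min-plus product entry-by-entry:
  C[0][0] = min over k of (A[0][0] + B[0][0] = -5 + 4 = -1, A[0][1] + B[1][0] = 2 + 5 = 7) = -1 (attained at k = 0)
  C[0][1] = min over k of (A[0][0] + B[0][1] = -5 + 2 = -3, A[0][1] + B[1][1] = 2 + 7 = 9) = -3 (attained at k = 0)
  C[1][0] = min over k of (A[1][0] + B[0][0] = -4 + 4 = 0, A[1][1] + B[1][0] = 5 + 5 = 10) = 0 (attained at k = 0)
  C[1][1] = min over k of (A[1][0] + B[0][1] = -4 + 2 = -2, A[1][1] + B[1][1] = 5 + 7 = 12) = -2 (attained at k = 0)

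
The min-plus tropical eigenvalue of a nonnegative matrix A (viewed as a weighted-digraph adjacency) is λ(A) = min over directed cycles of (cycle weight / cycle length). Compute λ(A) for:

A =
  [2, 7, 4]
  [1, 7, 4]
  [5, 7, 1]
λ(A) = 1

Enumerate directed cycles and compute their means (weight / length). Sample:
  cycle 0 → 0: weight = 2, length = 1, mean = 2/1 ≈ 2.000
  cycle 1 → 1: weight = 7, length = 1, mean = 7/1 ≈ 7.000
  cycle 2 → 2: weight = 1, length = 1, mean = 1/1 ≈ 1.000
  cycle 0 → 1 → 0: weight = 8, length = 2, mean = 8/2 ≈ 4.000
  cycle 0 → 2 → 0: weight = 9, length = 2, mean = 9/2 ≈ 4.500
  cycle 1 → 0 → 1: weight = 8, length = 2, mean = 8/2 ≈ 4.000
Minimum mean = 1.000, attained e.g. along the cycle 2 → 2 with weight 1 and length 1. So λ(A) = 1/1 = 1.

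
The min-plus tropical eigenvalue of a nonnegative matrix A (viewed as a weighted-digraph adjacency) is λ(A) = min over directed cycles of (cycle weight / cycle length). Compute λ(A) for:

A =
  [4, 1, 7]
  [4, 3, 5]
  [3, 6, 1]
λ(A) = 1

Enumerate directed cycles and compute their means (weight / length). Sample:
  cycle 0 → 0: weight = 4, length = 1, mean = 4/1 ≈ 4.000
  cycle 1 → 1: weight = 3, length = 1, mean = 3/1 ≈ 3.000
  cycle 2 → 2: weight = 1, length = 1, mean = 1/1 ≈ 1.000
  cycle 0 → 1 → 0: weight = 5, length = 2, mean = 5/2 ≈ 2.500
  cycle 0 → 2 → 0: weight = 10, length = 2, mean = 10/2 ≈ 5.000
  cycle 1 → 0 → 1: weight = 5, length = 2, mean = 5/2 ≈ 2.500
Minimum mean = 1.000, attained e.g. along the cycle 2 → 2 with weight 1 and length 1. So λ(A) = 1/1 = 1.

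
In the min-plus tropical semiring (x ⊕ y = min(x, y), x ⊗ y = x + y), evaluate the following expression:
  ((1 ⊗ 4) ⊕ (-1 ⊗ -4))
((1 ⊗ 4) ⊕ (-1 ⊗ -4)) = -5

Expand innermost to outermost. Recall ⊕ takes the minimum of its arguments and ⊗ takes their sum. Working out the expression ((1 ⊗ 4) ⊕ (-1 ⊗ -4)) gives -5.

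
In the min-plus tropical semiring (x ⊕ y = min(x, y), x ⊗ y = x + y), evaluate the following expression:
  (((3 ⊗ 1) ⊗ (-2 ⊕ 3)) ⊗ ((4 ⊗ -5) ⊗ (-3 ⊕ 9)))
(((3 ⊗ 1) ⊗ (-2 ⊕ 3)) ⊗ ((4 ⊗ -5) ⊗ (-3 ⊕ 9))) = -2

Expand innermost to outermost. Recall ⊕ takes the minimum of its arguments and ⊗ takes their sum. Working out the expression (((3 ⊗ 1) ⊗ (-2 ⊕ 3)) ⊗ ((4 ⊗ -5) ⊗ (-3 ⊕ 9))) gives -2.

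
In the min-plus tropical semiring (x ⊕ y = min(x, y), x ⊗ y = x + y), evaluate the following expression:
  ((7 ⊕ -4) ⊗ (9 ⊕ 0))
((7 ⊕ -4) ⊗ (9 ⊕ 0)) = -4

Expand innermost to outermost. Recall ⊕ takes the minimum of its arguments and ⊗ takes their sum. Working out the expression ((7 ⊕ -4) ⊗ (9 ⊕ 0)) gives -4.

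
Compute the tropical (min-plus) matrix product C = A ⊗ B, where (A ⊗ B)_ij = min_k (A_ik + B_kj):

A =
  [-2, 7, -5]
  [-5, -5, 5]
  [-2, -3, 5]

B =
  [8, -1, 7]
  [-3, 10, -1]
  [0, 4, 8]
A ⊗ B =
  [-5, -3, 3]
  [-8, -6, -6]
  [-6, -3, -4]

Apply the min-plus product entry-by-entry:
  C[0][0] = min over k of (A[0][0] + B[0][0] = -2 + 8 = 6, A[0][1] + B[1][0] = 7 + -3 = 4, A[0][2] + B[2][0] = -5 + 0 = -5) = -5 (attained at k = 2)
  C[0][1] = min over k of (A[0][0] + B[0][1] = -2 + -1 = -3, A[0][1] + B[1][1] = 7 + 10 = 17, A[0][2] + B[2][1] = -5 + 4 = -1) = -3 (attained at k = 0)
  C[0][2] = min over k of (A[0][0] + B[0][2] = -2 + 7 = 5, A[0][1] + B[1][2] = 7 + -1 = 6, A[0][2] + B[2][2] = -5 + 8 = 3) = 3 (attained at k = 2)
  C[1][0] = min over k of (A[1][0] + B[0][0] = -5 + 8 = 3, A[1][1] + B[1][0] = -5 + -3 = -8, A[1][2] + B[2][0] = 5 + 0 = 5) = -8 (attained at k = 1)
  C[1][1] = min over k of (A[1][0] + B[0][1] = -5 + -1 = -6, A[1][1] + B[1][1] = -5 + 10 = 5, A[1][2] + B[2][1] = 5 + 4 = 9) = -6 (attained at k = 0)
  C[1][2] = min over k of (A[1][0] + B[0][2] = -5 + 7 = 2, A[1][1] + B[1][2] = -5 + -1 = -6, A[1][2] + B[2][2] = 5 + 8 = 13) = -6 (attained at k = 1)
  C[2][0] = min over k of (A[2][0] + B[0][0] = -2 + 8 = 6, A[2][1] + B[1][0] = -3 + -3 = -6, A[2][2] + B[2][0] = 5 + 0 = 5) = -6 (attained at k = 1)
  C[2][1] = min over k of (A[2][0] + B[0][1] = -2 + -1 = -3, A[2][1] + B[1][1] = -3 + 10 = 7, A[2][2] + B[2][1] = 5 + 4 = 9) = -3 (attained at k = 0)
  C[2][2] = min over k of (A[2][0] + B[0][2] = -2 + 7 = 5, A[2][1] + B[1][2] = -3 + -1 = -4, A[2][2] + B[2][2] = 5 + 8 = 13) = -4 (attained at k = 1)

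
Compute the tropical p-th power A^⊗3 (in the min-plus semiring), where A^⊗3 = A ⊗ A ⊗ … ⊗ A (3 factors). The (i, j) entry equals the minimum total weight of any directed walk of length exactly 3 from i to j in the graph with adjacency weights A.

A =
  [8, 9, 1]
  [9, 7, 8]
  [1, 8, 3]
A^⊗3 =
  [5, 11, 3]
  [11, 18, 10]
  [3, 10, 5]

Each entry (A^⊗3)_ij equals the minimum over all length-3 walks i = v_0 → v_1 → … → v_3 = j of Σ_t A[v_t][v_{t+1}]. For example, for (i, j) = (0, 2) we minimise over 9 possible intermediate vertex sequences; the minimum is 3, attained along the walk 0 → 2 → 0 → 2.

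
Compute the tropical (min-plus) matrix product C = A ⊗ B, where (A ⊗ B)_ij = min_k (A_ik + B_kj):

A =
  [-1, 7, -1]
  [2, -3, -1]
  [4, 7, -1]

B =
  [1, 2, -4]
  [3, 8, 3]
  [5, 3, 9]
A ⊗ B =
  [0, 1, -5]
  [0, 2, -2]
  [4, 2, 0]

Apply the min-plus product entry-by-entry:
  C[0][0] = min over k of (A[0][0] + B[0][0] = -1 + 1 = 0, A[0][1] + B[1][0] = 7 + 3 = 10, A[0][2] + B[2][0] = -1 + 5 = 4) = 0 (attained at k = 0)
  C[0][1] = min over k of (A[0][0] + B[0][1] = -1 + 2 = 1, A[0][1] + B[1][1] = 7 + 8 = 15, A[0][2] + B[2][1] = -1 + 3 = 2) = 1 (attained at k = 0)
  C[0][2] = min over k of (A[0][0] + B[0][2] = -1 + -4 = -5, A[0][1] + B[1][2] = 7 + 3 = 10, A[0][2] + B[2][2] = -1 + 9 = 8) = -5 (attained at k = 0)
  C[1][0] = min over k of (A[1][0] + B[0][0] = 2 + 1 = 3, A[1][1] + B[1][0] = -3 + 3 = 0, A[1][2] + B[2][0] = -1 + 5 = 4) = 0 (attained at k = 1)
  C[1][1] = min over k of (A[1][0] + B[0][1] = 2 + 2 = 4, A[1][1] + B[1][1] = -3 + 8 = 5, A[1][2] + B[2][1] = -1 + 3 = 2) = 2 (attained at k = 2)
  C[1][2] = min over k of (A[1][0] + B[0][2] = 2 + -4 = -2, A[1][1] + B[1][2] = -3 + 3 = 0, A[1][2] + B[2][2] = -1 + 9 = 8) = -2 (attained at k = 0)
  C[2][0] = min over k of (A[2][0] + B[0][0] = 4 + 1 = 5, A[2][1] + B[1][0] = 7 + 3 = 10, A[2][2] + B[2][0] = -1 + 5 = 4) = 4 (attained at k = 2)
  C[2][1] = min over k of (A[2][0] + B[0][1] = 4 + 2 = 6, A[2][1] + B[1][1] = 7 + 8 = 15, A[2][2] + B[2][1] = -1 + 3 = 2) = 2 (attained at k = 2)
  C[2][2] = min over k of (A[2][0] + B[0][2] = 4 + -4 = 0, A[2][1] + B[1][2] = 7 + 3 = 10, A[2][2] + B[2][2] = -1 + 9 = 8) = 0 (attained at k = 0)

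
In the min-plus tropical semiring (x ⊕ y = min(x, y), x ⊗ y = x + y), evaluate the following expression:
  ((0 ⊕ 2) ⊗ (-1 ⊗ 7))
((0 ⊕ 2) ⊗ (-1 ⊗ 7)) = 6

Expand innermost to outermost. Recall ⊕ takes the minimum of its arguments and ⊗ takes their sum. Working out the expression ((0 ⊕ 2) ⊗ (-1 ⊗ 7)) gives 6.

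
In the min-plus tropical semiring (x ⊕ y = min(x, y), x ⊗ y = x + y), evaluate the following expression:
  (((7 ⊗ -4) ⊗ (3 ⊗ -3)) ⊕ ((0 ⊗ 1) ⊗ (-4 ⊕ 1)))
(((7 ⊗ -4) ⊗ (3 ⊗ -3)) ⊕ ((0 ⊗ 1) ⊗ (-4 ⊕ 1))) = -3

Expand innermost to outermost. Recall ⊕ takes the minimum of its arguments and ⊗ takes their sum. Working out the expression (((7 ⊗ -4) ⊗ (3 ⊗ -3)) ⊕ ((0 ⊗ 1) ⊗ (-4 ⊕ 1))) gives -3.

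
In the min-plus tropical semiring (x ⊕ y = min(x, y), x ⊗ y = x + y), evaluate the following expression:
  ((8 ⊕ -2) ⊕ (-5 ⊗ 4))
((8 ⊕ -2) ⊕ (-5 ⊗ 4)) = -2

Expand innermost to outermost. Recall ⊕ takes the minimum of its arguments and ⊗ takes their sum. Working out the expression ((8 ⊕ -2) ⊕ (-5 ⊗ 4)) gives -2.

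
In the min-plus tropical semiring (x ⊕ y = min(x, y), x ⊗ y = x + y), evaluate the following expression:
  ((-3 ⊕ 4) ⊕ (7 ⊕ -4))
((-3 ⊕ 4) ⊕ (7 ⊕ -4)) = -4

Expand innermost to outermost. Recall ⊕ takes the minimum of its arguments and ⊗ takes their sum. Working out the expression ((-3 ⊕ 4) ⊕ (7 ⊕ -4)) gives -4.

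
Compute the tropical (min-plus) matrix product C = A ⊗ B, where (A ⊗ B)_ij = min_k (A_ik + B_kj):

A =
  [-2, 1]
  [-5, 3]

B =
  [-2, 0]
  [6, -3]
A ⊗ B =
  [-4, -2]
  [-7, -5]

Apply the min-plus product entry-by-entry:
  C[0][0] = min over k of (A[0][0] + B[0][0] = -2 + -2 = -4, A[0][1] + B[1][0] = 1 + 6 = 7) = -4 (attained at k = 0)
  C[0][1] = min over k of (A[0][0] + B[0][1] = -2 + 0 = -2, A[0][1] + B[1][1] = 1 + -3 = -2) = -2 (attained at k = 0)
  C[1][0] = min over k of (A[1][0] + B[0][0] = -5 + -2 = -7, A[1][1] + B[1][0] = 3 + 6 = 9) = -7 (attained at k = 0)
  C[1][1] = min over k of (A[1][0] + B[0][1] = -5 + 0 = -5, A[1][1] + B[1][1] = 3 + -3 = 0) = -5 (attained at k = 0)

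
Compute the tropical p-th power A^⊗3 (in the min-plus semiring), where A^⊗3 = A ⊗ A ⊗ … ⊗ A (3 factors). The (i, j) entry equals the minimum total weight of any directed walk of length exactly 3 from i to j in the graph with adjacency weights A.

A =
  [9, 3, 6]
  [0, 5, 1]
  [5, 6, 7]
A^⊗3 =
  [8, 6, 9]
  [3, 8, 4]
  [8, 9, 9]

Each entry (A^⊗3)_ij equals the minimum over all length-3 walks i = v_0 → v_1 → … → v_3 = j of Σ_t A[v_t][v_{t+1}]. For example, for (i, j) = (0, 2) we minimise over 9 possible intermediate vertex sequences; the minimum is 9, attained along the walk 0 → 1 → 0 → 2.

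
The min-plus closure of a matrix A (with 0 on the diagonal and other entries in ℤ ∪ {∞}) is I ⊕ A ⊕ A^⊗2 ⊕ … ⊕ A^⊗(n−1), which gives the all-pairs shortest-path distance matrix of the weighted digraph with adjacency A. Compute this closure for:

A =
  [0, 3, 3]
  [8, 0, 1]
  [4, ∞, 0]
Closure =
  [0, 3, 3]
  [5, 0, 1]
  [4, 7, 0]

This is the Floyd-Warshall all-pairs shortest-path computation. For each intermediate vertex k = 0, 1, …, 2, update dist[i][j] ← min(dist[i][j], dist[i][k] + dist[k][j]). The final matrix gives, for each (i, j), the minimum total weight of any directed path from i to j (possibly empty when i = j).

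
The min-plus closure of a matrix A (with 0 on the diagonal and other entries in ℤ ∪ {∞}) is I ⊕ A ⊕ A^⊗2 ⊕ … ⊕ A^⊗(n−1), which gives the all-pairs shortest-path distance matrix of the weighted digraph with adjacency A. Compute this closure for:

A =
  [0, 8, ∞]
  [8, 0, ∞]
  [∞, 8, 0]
Closure =
  [0, 8, ∞]
  [8, 0, ∞]
  [16, 8, 0]

This is the Floyd-Warshall all-pairs shortest-path computation. For each intermediate vertex k = 0, 1, …, 2, update dist[i][j] ← min(dist[i][j], dist[i][k] + dist[k][j]). The final matrix gives, for each (i, j), the minimum total weight of any directed path from i to j (possibly empty when i = j).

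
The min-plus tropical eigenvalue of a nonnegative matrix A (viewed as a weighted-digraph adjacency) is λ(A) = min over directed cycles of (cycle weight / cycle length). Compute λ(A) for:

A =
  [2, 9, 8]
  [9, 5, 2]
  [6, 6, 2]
λ(A) = 2

Enumerate directed cycles and compute their means (weight / length). Sample:
  cycle 0 → 0: weight = 2, length = 1, mean = 2/1 ≈ 2.000
  cycle 1 → 1: weight = 5, length = 1, mean = 5/1 ≈ 5.000
  cycle 2 → 2: weight = 2, length = 1, mean = 2/1 ≈ 2.000
  cycle 0 → 1 → 0: weight = 18, length = 2, mean = 18/2 ≈ 9.000
  cycle 0 → 2 → 0: weight = 14, length = 2, mean = 14/2 ≈ 7.000
  cycle 1 → 0 → 1: weight = 18, length = 2, mean = 18/2 ≈ 9.000
Minimum mean = 2.000, attained e.g. along the cycle 0 → 0 with weight 2 and length 1. So λ(A) = 2/1 = 2.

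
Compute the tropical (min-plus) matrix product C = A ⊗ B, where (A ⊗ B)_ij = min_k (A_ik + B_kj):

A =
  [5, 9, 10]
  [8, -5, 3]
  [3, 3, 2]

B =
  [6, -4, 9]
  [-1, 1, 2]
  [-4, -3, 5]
A ⊗ B =
  [6, 1, 11]
  [-6, -4, -3]
  [-2, -1, 5]

Apply the min-plus product entry-by-entry:
  C[0][0] = min over k of (A[0][0] + B[0][0] = 5 + 6 = 11, A[0][1] + B[1][0] = 9 + -1 = 8, A[0][2] + B[2][0] = 10 + -4 = 6) = 6 (attained at k = 2)
  C[0][1] = min over k of (A[0][0] + B[0][1] = 5 + -4 = 1, A[0][1] + B[1][1] = 9 + 1 = 10, A[0][2] + B[2][1] = 10 + -3 = 7) = 1 (attained at k = 0)
  C[0][2] = min over k of (A[0][0] + B[0][2] = 5 + 9 = 14, A[0][1] + B[1][2] = 9 + 2 = 11, A[0][2] + B[2][2] = 10 + 5 = 15) = 11 (attained at k = 1)
  C[1][0] = min over k of (A[1][0] + B[0][0] = 8 + 6 = 14, A[1][1] + B[1][0] = -5 + -1 = -6, A[1][2] + B[2][0] = 3 + -4 = -1) = -6 (attained at k = 1)
  C[1][1] = min over k of (A[1][0] + B[0][1] = 8 + -4 = 4, A[1][1] + B[1][1] = -5 + 1 = -4, A[1][2] + B[2][1] = 3 + -3 = 0) = -4 (attained at k = 1)
  C[1][2] = min over k of (A[1][0] + B[0][2] = 8 + 9 = 17, A[1][1] + B[1][2] = -5 + 2 = -3, A[1][2] + B[2][2] = 3 + 5 = 8) = -3 (attained at k = 1)
  C[2][0] = min over k of (A[2][0] + B[0][0] = 3 + 6 = 9, A[2][1] + B[1][0] = 3 + -1 = 2, A[2][2] + B[2][0] = 2 + -4 = -2) = -2 (attained at k = 2)
  C[2][1] = min over k of (A[2][0] + B[0][1] = 3 + -4 = -1, A[2][1] + B[1][1] = 3 + 1 = 4, A[2][2] + B[2][1] = 2 + -3 = -1) = -1 (attained at k = 0)
  C[2][2] = min over k of (A[2][0] + B[0][2] = 3 + 9 = 12, A[2][1] + B[1][2] = 3 + 2 = 5, A[2][2] + B[2][2] = 2 + 5 = 7) = 5 (attained at k = 1)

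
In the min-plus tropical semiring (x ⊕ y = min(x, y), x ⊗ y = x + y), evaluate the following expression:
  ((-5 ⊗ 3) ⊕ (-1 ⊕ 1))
((-5 ⊗ 3) ⊕ (-1 ⊕ 1)) = -2

Expand innermost to outermost. Recall ⊕ takes the minimum of its arguments and ⊗ takes their sum. Working out the expression ((-5 ⊗ 3) ⊕ (-1 ⊕ 1)) gives -2.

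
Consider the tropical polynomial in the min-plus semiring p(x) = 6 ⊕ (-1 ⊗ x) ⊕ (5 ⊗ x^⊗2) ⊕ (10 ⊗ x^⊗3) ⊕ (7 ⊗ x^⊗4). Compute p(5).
p(5) = 4

A tropical monomial a ⊗ x^⊗i evaluates to a + i · x. Evaluating each term at x = 5:
  Term 0 contributes 6 + 0 · 5 = 6
  Term 1 contributes -1 + 1 · 5 = 4
  Term 2 contributes 5 + 2 · 5 = 15
  Term 3 contributes 10 + 3 · 5 = 25
  Term 4 contributes 7 + 4 · 5 = 27
p(5) = ⊕ of these = min[6, 4, 15, 25, 27] = 4.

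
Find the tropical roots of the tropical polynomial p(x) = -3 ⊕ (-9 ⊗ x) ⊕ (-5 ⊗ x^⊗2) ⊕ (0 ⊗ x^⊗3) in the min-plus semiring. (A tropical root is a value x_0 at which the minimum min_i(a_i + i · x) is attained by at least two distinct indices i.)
Roots: {-5, -4, 6}

Each tropical root is a break point of the lower envelope of the lines y = a_i + i · x (there are 4 lines, with slopes 0, 1, ..., 3). Only the lines that attain the minimum somewhere contribute to roots; other lines are dominated. Here the surviving (envelope) indices are i = 3, i = 2, i = 1, i = 0.
Intersections between consecutive envelope lines give the roots: for adjacent envelope indices i < j the intersection is x = (a_i − a_j) / (j − i). Reading off the sorted break points: {-5, -4, 6}.
Verification: at each break x_0, at least two indices attain the minimum of min_i(a_i + i · x_0).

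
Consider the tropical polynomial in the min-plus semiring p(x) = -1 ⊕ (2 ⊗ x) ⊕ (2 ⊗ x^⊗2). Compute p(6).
p(6) = -1

A tropical monomial a ⊗ x^⊗i evaluates to a + i · x. Evaluating each term at x = 6:
  Term 0 contributes -1 + 0 · 6 = -1
  Term 1 contributes 2 + 1 · 6 = 8
  Term 2 contributes 2 + 2 · 6 = 14
p(6) = ⊕ of these = min[-1, 8, 14] = -1.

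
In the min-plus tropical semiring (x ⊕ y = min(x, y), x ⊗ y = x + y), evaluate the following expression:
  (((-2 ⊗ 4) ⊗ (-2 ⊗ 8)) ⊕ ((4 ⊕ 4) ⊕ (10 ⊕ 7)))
(((-2 ⊗ 4) ⊗ (-2 ⊗ 8)) ⊕ ((4 ⊕ 4) ⊕ (10 ⊕ 7))) = 4

Expand innermost to outermost. Recall ⊕ takes the minimum of its arguments and ⊗ takes their sum. Working out the expression (((-2 ⊗ 4) ⊗ (-2 ⊗ 8)) ⊕ ((4 ⊕ 4) ⊕ (10 ⊕ 7))) gives 4.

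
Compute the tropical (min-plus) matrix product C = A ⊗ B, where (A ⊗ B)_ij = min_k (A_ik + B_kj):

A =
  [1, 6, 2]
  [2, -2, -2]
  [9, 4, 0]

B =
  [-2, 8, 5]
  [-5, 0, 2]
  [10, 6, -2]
A ⊗ B =
  [-1, 6, 0]
  [-7, -2, -4]
  [-1, 4, -2]

Apply the min-plus product entry-by-entry:
  C[0][0] = min over k of (A[0][0] + B[0][0] = 1 + -2 = -1, A[0][1] + B[1][0] = 6 + -5 = 1, A[0][2] + B[2][0] = 2 + 10 = 12) = -1 (attained at k = 0)
  C[0][1] = min over k of (A[0][0] + B[0][1] = 1 + 8 = 9, A[0][1] + B[1][1] = 6 + 0 = 6, A[0][2] + B[2][1] = 2 + 6 = 8) = 6 (attained at k = 1)
  C[0][2] = min over k of (A[0][0] + B[0][2] = 1 + 5 = 6, A[0][1] + B[1][2] = 6 + 2 = 8, A[0][2] + B[2][2] = 2 + -2 = 0) = 0 (attained at k = 2)
  C[1][0] = min over k of (A[1][0] + B[0][0] = 2 + -2 = 0, A[1][1] + B[1][0] = -2 + -5 = -7, A[1][2] + B[2][0] = -2 + 10 = 8) = -7 (attained at k = 1)
  C[1][1] = min over k of (A[1][0] + B[0][1] = 2 + 8 = 10, A[1][1] + B[1][1] = -2 + 0 = -2, A[1][2] + B[2][1] = -2 + 6 = 4) = -2 (attained at k = 1)
  C[1][2] = min over k of (A[1][0] + B[0][2] = 2 + 5 = 7, A[1][1] + B[1][2] = -2 + 2 = 0, A[1][2] + B[2][2] = -2 + -2 = -4) = -4 (attained at k = 2)
  C[2][0] = min over k of (A[2][0] + B[0][0] = 9 + -2 = 7, A[2][1] + B[1][0] = 4 + -5 = -1, A[2][2] + B[2][0] = 0 + 10 = 10) = -1 (attained at k = 1)
  C[2][1] = min over k of (A[2][0] + B[0][1] = 9 + 8 = 17, A[2][1] + B[1][1] = 4 + 0 = 4, A[2][2] + B[2][1] = 0 + 6 = 6) = 4 (attained at k = 1)
  C[2][2] = min over k of (A[2][0] + B[0][2] = 9 + 5 = 14, A[2][1] + B[1][2] = 4 + 2 = 6, A[2][2] + B[2][2] = 0 + -2 = -2) = -2 (attained at k = 2)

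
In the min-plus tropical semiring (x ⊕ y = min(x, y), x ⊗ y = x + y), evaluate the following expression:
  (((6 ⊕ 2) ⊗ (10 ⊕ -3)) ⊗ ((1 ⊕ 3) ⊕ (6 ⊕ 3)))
(((6 ⊕ 2) ⊗ (10 ⊕ -3)) ⊗ ((1 ⊕ 3) ⊕ (6 ⊕ 3))) = 0

Expand innermost to outermost. Recall ⊕ takes the minimum of its arguments and ⊗ takes their sum. Working out the expression (((6 ⊕ 2) ⊗ (10 ⊕ -3)) ⊗ ((1 ⊕ 3) ⊕ (6 ⊕ 3))) gives 0.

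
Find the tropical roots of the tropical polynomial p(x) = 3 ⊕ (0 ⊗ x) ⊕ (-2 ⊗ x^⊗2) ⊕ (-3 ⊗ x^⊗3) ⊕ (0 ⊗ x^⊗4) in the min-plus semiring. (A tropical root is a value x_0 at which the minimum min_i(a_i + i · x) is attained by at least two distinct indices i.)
Roots: {-3, 1, 2, 3}

Each tropical root is a break point of the lower envelope of the lines y = a_i + i · x (there are 5 lines, with slopes 0, 1, ..., 4). Only the lines that attain the minimum somewhere contribute to roots; other lines are dominated. Here the surviving (envelope) indices are i = 4, i = 3, i = 2, i = 1, i = 0.
Intersections between consecutive envelope lines give the roots: for adjacent envelope indices i < j the intersection is x = (a_i − a_j) / (j − i). Reading off the sorted break points: {-3, 1, 2, 3}.
Verification: at each break x_0, at least two indices attain the minimum of min_i(a_i + i · x_0).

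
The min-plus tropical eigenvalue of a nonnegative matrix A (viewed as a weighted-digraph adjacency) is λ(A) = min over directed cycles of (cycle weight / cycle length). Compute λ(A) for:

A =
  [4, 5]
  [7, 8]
λ(A) = 4

Enumerate directed cycles and compute their means (weight / length). Sample:
  cycle 0 → 0: weight = 4, length = 1, mean = 4/1 ≈ 4.000
  cycle 1 → 1: weight = 8, length = 1, mean = 8/1 ≈ 8.000
  cycle 0 → 1 → 0: weight = 12, length = 2, mean = 12/2 ≈ 6.000
  cycle 1 → 0 → 1: weight = 12, length = 2, mean = 12/2 ≈ 6.000
Minimum mean = 4.000, attained e.g. along the cycle 0 → 0 with weight 4 and length 1. So λ(A) = 4/1 = 4.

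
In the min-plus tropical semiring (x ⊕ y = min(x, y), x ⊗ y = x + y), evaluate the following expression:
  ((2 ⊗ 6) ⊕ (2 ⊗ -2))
((2 ⊗ 6) ⊕ (2 ⊗ -2)) = 0

Expand innermost to outermost. Recall ⊕ takes the minimum of its arguments and ⊗ takes their sum. Working out the expression ((2 ⊗ 6) ⊕ (2 ⊗ -2)) gives 0.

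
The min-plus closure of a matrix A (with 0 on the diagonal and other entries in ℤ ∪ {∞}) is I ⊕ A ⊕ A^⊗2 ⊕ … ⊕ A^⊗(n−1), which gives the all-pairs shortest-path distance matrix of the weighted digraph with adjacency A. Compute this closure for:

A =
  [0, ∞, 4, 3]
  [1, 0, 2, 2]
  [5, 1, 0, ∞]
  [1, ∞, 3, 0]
Closure =
  [0, 5, 4, 3]
  [1, 0, 2, 2]
  [2, 1, 0, 3]
  [1, 4, 3, 0]

This is the Floyd-Warshall all-pairs shortest-path computation. For each intermediate vertex k = 0, 1, …, 3, update dist[i][j] ← min(dist[i][j], dist[i][k] + dist[k][j]). The final matrix gives, for each (i, j), the minimum total weight of any directed path from i to j (possibly empty when i = j).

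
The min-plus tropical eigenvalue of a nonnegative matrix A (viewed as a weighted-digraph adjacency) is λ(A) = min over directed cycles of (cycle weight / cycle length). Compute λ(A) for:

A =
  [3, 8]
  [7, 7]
λ(A) = 3

Enumerate directed cycles and compute their means (weight / length). Sample:
  cycle 0 → 0: weight = 3, length = 1, mean = 3/1 ≈ 3.000
  cycle 1 → 1: weight = 7, length = 1, mean = 7/1 ≈ 7.000
  cycle 0 → 1 → 0: weight = 15, length = 2, mean = 15/2 ≈ 7.500
  cycle 1 → 0 → 1: weight = 15, length = 2, mean = 15/2 ≈ 7.500
Minimum mean = 3.000, attained e.g. along the cycle 0 → 0 with weight 3 and length 1. So λ(A) = 3/1 = 3.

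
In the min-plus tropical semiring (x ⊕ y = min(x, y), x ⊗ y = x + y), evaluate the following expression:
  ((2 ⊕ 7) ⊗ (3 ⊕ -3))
((2 ⊕ 7) ⊗ (3 ⊕ -3)) = -1

Expand innermost to outermost. Recall ⊕ takes the minimum of its arguments and ⊗ takes their sum. Working out the expression ((2 ⊕ 7) ⊗ (3 ⊕ -3)) gives -1.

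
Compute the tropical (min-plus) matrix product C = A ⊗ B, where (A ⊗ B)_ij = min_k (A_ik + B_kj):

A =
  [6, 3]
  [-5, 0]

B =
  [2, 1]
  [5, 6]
A ⊗ B =
  [8, 7]
  [-3, -4]

Apply the min-plus product entry-by-entry:
  C[0][0] = min over k of (A[0][0] + B[0][0] = 6 + 2 = 8, A[0][1] + B[1][0] = 3 + 5 = 8) = 8 (attained at k = 0)
  C[0][1] = min over k of (A[0][0] + B[0][1] = 6 + 1 = 7, A[0][1] + B[1][1] = 3 + 6 = 9) = 7 (attained at k = 0)
  C[1][0] = min over k of (A[1][0] + B[0][0] = -5 + 2 = -3, A[1][1] + B[1][0] = 0 + 5 = 5) = -3 (attained at k = 0)
  C[1][1] = min over k of (A[1][0] + B[0][1] = -5 + 1 = -4, A[1][1] + B[1][1] = 0 + 6 = 6) = -4 (attained at k = 0)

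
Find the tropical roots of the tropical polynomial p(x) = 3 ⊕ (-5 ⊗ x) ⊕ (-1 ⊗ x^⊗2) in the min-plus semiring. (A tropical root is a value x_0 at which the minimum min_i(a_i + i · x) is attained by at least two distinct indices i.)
Roots: {-4, 8}

Each tropical root is a break point of the lower envelope of the lines y = a_i + i · x (there are 3 lines, with slopes 0, 1, ..., 2). Only the lines that attain the minimum somewhere contribute to roots; other lines are dominated. Here the surviving (envelope) indices are i = 2, i = 1, i = 0.
Intersections between consecutive envelope lines give the roots: for adjacent envelope indices i < j the intersection is x = (a_i − a_j) / (j − i). Reading off the sorted break points: {-4, 8}.
Verification: at each break x_0, at least two indices attain the minimum of min_i(a_i + i · x_0).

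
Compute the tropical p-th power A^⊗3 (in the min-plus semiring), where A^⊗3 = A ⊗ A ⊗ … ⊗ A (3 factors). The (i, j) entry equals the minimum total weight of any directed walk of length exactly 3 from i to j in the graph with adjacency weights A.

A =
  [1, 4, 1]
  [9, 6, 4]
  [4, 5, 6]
A^⊗3 =
  [3, 6, 3]
  [9, 12, 9]
  [6, 9, 6]

Each entry (A^⊗3)_ij equals the minimum over all length-3 walks i = v_0 → v_1 → … → v_3 = j of Σ_t A[v_t][v_{t+1}]. For example, for (i, j) = (0, 2) we minimise over 9 possible intermediate vertex sequences; the minimum is 3, attained along the walk 0 → 0 → 0 → 2.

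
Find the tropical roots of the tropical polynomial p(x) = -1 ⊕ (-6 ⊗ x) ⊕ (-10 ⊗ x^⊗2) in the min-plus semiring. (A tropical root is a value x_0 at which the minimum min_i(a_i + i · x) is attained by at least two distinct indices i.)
Roots: {4, 5}

Each tropical root is a break point of the lower envelope of the lines y = a_i + i · x (there are 3 lines, with slopes 0, 1, ..., 2). Only the lines that attain the minimum somewhere contribute to roots; other lines are dominated. Here the surviving (envelope) indices are i = 2, i = 1, i = 0.
Intersections between consecutive envelope lines give the roots: for adjacent envelope indices i < j the intersection is x = (a_i − a_j) / (j − i). Reading off the sorted break points: {4, 5}.
Verification: at each break x_0, at least two indices attain the minimum of min_i(a_i + i · x_0).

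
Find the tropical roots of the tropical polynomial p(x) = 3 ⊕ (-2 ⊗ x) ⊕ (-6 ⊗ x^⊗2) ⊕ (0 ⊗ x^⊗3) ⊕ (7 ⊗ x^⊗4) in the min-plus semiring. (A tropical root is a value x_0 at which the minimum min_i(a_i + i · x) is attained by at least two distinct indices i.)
Roots: {-7, -6, 4, 5}

Each tropical root is a break point of the lower envelope of the lines y = a_i + i · x (there are 5 lines, with slopes 0, 1, ..., 4). Only the lines that attain the minimum somewhere contribute to roots; other lines are dominated. Here the surviving (envelope) indices are i = 4, i = 3, i = 2, i = 1, i = 0.
Intersections between consecutive envelope lines give the roots: for adjacent envelope indices i < j the intersection is x = (a_i − a_j) / (j − i). Reading off the sorted break points: {-7, -6, 4, 5}.
Verification: at each break x_0, at least two indices attain the minimum of min_i(a_i + i · x_0).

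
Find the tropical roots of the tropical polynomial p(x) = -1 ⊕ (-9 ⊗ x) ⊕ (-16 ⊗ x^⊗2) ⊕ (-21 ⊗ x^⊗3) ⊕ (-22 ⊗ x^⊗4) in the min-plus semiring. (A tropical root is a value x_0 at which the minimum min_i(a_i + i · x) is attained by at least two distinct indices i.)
Roots: {1, 5, 7, 8}

Each tropical root is a break point of the lower envelope of the lines y = a_i + i · x (there are 5 lines, with slopes 0, 1, ..., 4). Only the lines that attain the minimum somewhere contribute to roots; other lines are dominated. Here the surviving (envelope) indices are i = 4, i = 3, i = 2, i = 1, i = 0.
Intersections between consecutive envelope lines give the roots: for adjacent envelope indices i < j the intersection is x = (a_i − a_j) / (j − i). Reading off the sorted break points: {1, 5, 7, 8}.
Verification: at each break x_0, at least two indices attain the minimum of min_i(a_i + i · x_0).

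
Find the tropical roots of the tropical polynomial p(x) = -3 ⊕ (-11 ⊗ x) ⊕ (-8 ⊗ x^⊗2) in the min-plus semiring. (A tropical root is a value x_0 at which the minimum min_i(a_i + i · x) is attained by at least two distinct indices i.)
Roots: {-3, 8}

Each tropical root is a break point of the lower envelope of the lines y = a_i + i · x (there are 3 lines, with slopes 0, 1, ..., 2). Only the lines that attain the minimum somewhere contribute to roots; other lines are dominated. Here the surviving (envelope) indices are i = 2, i = 1, i = 0.
Intersections between consecutive envelope lines give the roots: for adjacent envelope indices i < j the intersection is x = (a_i − a_j) / (j − i). Reading off the sorted break points: {-3, 8}.
Verification: at each break x_0, at least two indices attain the minimum of min_i(a_i + i · x_0).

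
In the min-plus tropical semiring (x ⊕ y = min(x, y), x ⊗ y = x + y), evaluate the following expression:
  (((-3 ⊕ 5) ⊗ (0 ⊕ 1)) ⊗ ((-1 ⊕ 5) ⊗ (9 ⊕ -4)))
(((-3 ⊕ 5) ⊗ (0 ⊕ 1)) ⊗ ((-1 ⊕ 5) ⊗ (9 ⊕ -4))) = -8

Expand innermost to outermost. Recall ⊕ takes the minimum of its arguments and ⊗ takes their sum. Working out the expression (((-3 ⊕ 5) ⊗ (0 ⊕ 1)) ⊗ ((-1 ⊕ 5) ⊗ (9 ⊕ -4))) gives -8.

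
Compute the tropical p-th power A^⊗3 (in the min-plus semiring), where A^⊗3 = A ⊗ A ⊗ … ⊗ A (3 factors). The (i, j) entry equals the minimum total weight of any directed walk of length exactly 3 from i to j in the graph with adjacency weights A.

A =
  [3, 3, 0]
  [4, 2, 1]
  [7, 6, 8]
A^⊗3 =
  [9, 7, 6]
  [8, 6, 5]
  [12, 10, 9]

Each entry (A^⊗3)_ij equals the minimum over all length-3 walks i = v_0 → v_1 → … → v_3 = j of Σ_t A[v_t][v_{t+1}]. For example, for (i, j) = (0, 2) we minimise over 9 possible intermediate vertex sequences; the minimum is 6, attained along the walk 0 → 0 → 0 → 2.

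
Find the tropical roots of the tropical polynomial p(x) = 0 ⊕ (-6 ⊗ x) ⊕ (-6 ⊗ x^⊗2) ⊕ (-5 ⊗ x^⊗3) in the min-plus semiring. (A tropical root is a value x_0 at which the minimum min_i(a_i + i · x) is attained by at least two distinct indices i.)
Roots: {-1, 0, 6}

Each tropical root is a break point of the lower envelope of the lines y = a_i + i · x (there are 4 lines, with slopes 0, 1, ..., 3). Only the lines that attain the minimum somewhere contribute to roots; other lines are dominated. Here the surviving (envelope) indices are i = 3, i = 2, i = 1, i = 0.
Intersections between consecutive envelope lines give the roots: for adjacent envelope indices i < j the intersection is x = (a_i − a_j) / (j − i). Reading off the sorted break points: {-1, 0, 6}.
Verification: at each break x_0, at least two indices attain the minimum of min_i(a_i + i · x_0).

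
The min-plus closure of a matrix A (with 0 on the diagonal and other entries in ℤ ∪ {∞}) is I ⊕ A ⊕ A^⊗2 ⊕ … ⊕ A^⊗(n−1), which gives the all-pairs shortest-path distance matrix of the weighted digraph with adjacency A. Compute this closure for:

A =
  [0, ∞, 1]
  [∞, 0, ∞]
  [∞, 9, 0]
Closure =
  [0, 10, 1]
  [∞, 0, ∞]
  [∞, 9, 0]

This is the Floyd-Warshall all-pairs shortest-path computation. For each intermediate vertex k = 0, 1, …, 2, update dist[i][j] ← min(dist[i][j], dist[i][k] + dist[k][j]). The final matrix gives, for each (i, j), the minimum total weight of any directed path from i to j (possibly empty when i = j).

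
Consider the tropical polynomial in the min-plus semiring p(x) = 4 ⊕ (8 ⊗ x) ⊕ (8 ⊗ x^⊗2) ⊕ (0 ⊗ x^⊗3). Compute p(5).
p(5) = 4

A tropical monomial a ⊗ x^⊗i evaluates to a + i · x. Evaluating each term at x = 5:
  Term 0 contributes 4 + 0 · 5 = 4
  Term 1 contributes 8 + 1 · 5 = 13
  Term 2 contributes 8 + 2 · 5 = 18
  Term 3 contributes 0 + 3 · 5 = 15
p(5) = ⊕ of these = min[4, 13, 18, 15] = 4.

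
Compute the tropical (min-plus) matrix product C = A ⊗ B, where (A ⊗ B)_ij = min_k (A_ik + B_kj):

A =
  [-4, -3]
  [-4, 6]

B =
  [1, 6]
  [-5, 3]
A ⊗ B =
  [-8, 0]
  [-3, 2]

Apply the min-plus product entry-by-entry:
  C[0][0] = min over k of (A[0][0] + B[0][0] = -4 + 1 = -3, A[0][1] + B[1][0] = -3 + -5 = -8) = -8 (attained at k = 1)
  C[0][1] = min over k of (A[0][0] + B[0][1] = -4 + 6 = 2, A[0][1] + B[1][1] = -3 + 3 = 0) = 0 (attained at k = 1)
  C[1][0] = min over k of (A[1][0] + B[0][0] = -4 + 1 = -3, A[1][1] + B[1][0] = 6 + -5 = 1) = -3 (attained at k = 0)
  C[1][1] = min over k of (A[1][0] + B[0][1] = -4 + 6 = 2, A[1][1] + B[1][1] = 6 + 3 = 9) = 2 (attained at k = 0)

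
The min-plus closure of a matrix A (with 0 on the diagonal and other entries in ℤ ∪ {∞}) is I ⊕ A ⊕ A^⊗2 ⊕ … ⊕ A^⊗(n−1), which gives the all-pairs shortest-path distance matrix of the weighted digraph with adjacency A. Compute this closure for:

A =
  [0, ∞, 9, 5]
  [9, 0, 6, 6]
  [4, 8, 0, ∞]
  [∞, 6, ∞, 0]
Closure =
  [0, 11, 9, 5]
  [9, 0, 6, 6]
  [4, 8, 0, 9]
  [15, 6, 12, 0]

This is the Floyd-Warshall all-pairs shortest-path computation. For each intermediate vertex k = 0, 1, …, 3, update dist[i][j] ← min(dist[i][j], dist[i][k] + dist[k][j]). The final matrix gives, for each (i, j), the minimum total weight of any directed path from i to j (possibly empty when i = j).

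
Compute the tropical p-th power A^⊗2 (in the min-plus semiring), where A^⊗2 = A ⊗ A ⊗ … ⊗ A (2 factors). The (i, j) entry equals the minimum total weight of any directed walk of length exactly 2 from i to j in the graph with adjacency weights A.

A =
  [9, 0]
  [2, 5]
A^⊗2 =
  [2, 5]
  [7, 2]

Each entry (A^⊗2)_ij equals the minimum over all length-2 walks i = v_0 → v_1 → … → v_2 = j of Σ_t A[v_t][v_{t+1}]. For example, for (i, j) = (0, 1) we minimise over 2 possible intermediate vertex sequences; the minimum is 5, attained along the walk 0 → 1 → 1.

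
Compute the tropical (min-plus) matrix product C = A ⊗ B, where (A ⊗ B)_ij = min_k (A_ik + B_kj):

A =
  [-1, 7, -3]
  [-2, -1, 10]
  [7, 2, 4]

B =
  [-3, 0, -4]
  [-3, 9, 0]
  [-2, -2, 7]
A ⊗ B =
  [-5, -5, -5]
  [-5, -2, -6]
  [-1, 2, 2]

Apply the min-plus product entry-by-entry:
  C[0][0] = min over k of (A[0][0] + B[0][0] = -1 + -3 = -4, A[0][1] + B[1][0] = 7 + -3 = 4, A[0][2] + B[2][0] = -3 + -2 = -5) = -5 (attained at k = 2)
  C[0][1] = min over k of (A[0][0] + B[0][1] = -1 + 0 = -1, A[0][1] + B[1][1] = 7 + 9 = 16, A[0][2] + B[2][1] = -3 + -2 = -5) = -5 (attained at k = 2)
  C[0][2] = min over k of (A[0][0] + B[0][2] = -1 + -4 = -5, A[0][1] + B[1][2] = 7 + 0 = 7, A[0][2] + B[2][2] = -3 + 7 = 4) = -5 (attained at k = 0)
  C[1][0] = min over k of (A[1][0] + B[0][0] = -2 + -3 = -5, A[1][1] + B[1][0] = -1 + -3 = -4, A[1][2] + B[2][0] = 10 + -2 = 8) = -5 (attained at k = 0)
  C[1][1] = min over k of (A[1][0] + B[0][1] = -2 + 0 = -2, A[1][1] + B[1][1] = -1 + 9 = 8, A[1][2] + B[2][1] = 10 + -2 = 8) = -2 (attained at k = 0)
  C[1][2] = min over k of (A[1][0] + B[0][2] = -2 + -4 = -6, A[1][1] + B[1][2] = -1 + 0 = -1, A[1][2] + B[2][2] = 10 + 7 = 17) = -6 (attained at k = 0)
  C[2][0] = min over k of (A[2][0] + B[0][0] = 7 + -3 = 4, A[2][1] + B[1][0] = 2 + -3 = -1, A[2][2] + B[2][0] = 4 + -2 = 2) = -1 (attained at k = 1)
  C[2][1] = min over k of (A[2][0] + B[0][1] = 7 + 0 = 7, A[2][1] + B[1][1] = 2 + 9 = 11, A[2][2] + B[2][1] = 4 + -2 = 2) = 2 (attained at k = 2)
  C[2][2] = min over k of (A[2][0] + B[0][2] = 7 + -4 = 3, A[2][1] + B[1][2] = 2 + 0 = 2, A[2][2] + B[2][2] = 4 + 7 = 11) = 2 (attained at k = 1)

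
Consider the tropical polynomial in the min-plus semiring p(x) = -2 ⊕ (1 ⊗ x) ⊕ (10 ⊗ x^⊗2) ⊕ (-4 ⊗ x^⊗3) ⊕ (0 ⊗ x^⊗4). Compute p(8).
p(8) = -2

A tropical monomial a ⊗ x^⊗i evaluates to a + i · x. Evaluating each term at x = 8:
  Term 0 contributes -2 + 0 · 8 = -2
  Term 1 contributes 1 + 1 · 8 = 9
  Term 2 contributes 10 + 2 · 8 = 26
  Term 3 contributes -4 + 3 · 8 = 20
  Term 4 contributes 0 + 4 · 8 = 32
p(8) = ⊕ of these = min[-2, 9, 26, 20, 32] = -2.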